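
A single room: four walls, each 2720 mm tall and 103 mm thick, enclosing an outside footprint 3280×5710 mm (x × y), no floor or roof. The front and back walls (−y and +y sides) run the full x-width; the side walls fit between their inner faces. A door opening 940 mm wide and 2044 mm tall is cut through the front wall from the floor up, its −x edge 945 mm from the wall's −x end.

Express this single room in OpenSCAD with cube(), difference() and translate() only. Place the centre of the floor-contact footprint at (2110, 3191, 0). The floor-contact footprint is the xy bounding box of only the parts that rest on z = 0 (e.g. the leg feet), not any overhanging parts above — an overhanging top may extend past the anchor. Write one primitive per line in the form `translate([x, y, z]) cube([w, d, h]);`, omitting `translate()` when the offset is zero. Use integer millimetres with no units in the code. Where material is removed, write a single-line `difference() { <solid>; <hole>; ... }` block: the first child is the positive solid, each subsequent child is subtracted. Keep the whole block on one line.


difference() { translate([470, 336, 0]) cube([3280, 103, 2720]); translate([1415, 336, 0]) cube([940, 103, 2044]); }
translate([470, 5943, 0]) cube([3280, 103, 2720]);
translate([470, 439, 0]) cube([103, 5504, 2720]);
translate([3647, 439, 0]) cube([103, 5504, 2720]);


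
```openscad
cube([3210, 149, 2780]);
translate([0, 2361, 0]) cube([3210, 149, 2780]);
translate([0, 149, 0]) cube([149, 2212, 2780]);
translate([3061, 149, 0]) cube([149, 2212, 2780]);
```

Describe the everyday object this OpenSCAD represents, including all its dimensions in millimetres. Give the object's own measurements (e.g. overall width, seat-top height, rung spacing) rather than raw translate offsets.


The wall frame of a small rectangular building: four walls, each 2780 mm tall and 149 mm thick, enclosing a footprint 3210 mm (x) by 2510 mm (y) outside-to-outside, with no floor or roof. The front and back walls (the −y and +y sides) span the full width; the two side walls fit between them.


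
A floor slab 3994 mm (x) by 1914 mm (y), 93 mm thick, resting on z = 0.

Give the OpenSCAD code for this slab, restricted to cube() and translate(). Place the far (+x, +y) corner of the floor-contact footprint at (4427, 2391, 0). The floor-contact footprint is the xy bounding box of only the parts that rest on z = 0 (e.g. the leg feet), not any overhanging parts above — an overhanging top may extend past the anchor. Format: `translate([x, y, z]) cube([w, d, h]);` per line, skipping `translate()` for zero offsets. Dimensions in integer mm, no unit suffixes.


translate([433, 477, 0]) cube([3994, 1914, 93]);


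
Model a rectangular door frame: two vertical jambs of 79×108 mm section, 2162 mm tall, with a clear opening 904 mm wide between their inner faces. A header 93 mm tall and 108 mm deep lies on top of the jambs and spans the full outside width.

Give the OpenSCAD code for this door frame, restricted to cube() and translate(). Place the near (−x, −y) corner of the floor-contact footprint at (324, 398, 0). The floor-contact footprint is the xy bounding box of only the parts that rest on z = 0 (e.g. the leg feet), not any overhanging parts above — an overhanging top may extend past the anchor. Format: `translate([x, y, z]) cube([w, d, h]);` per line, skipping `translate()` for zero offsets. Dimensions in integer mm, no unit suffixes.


translate([324, 398, 0]) cube([79, 108, 2162]);
translate([1307, 398, 0]) cube([79, 108, 2162]);
translate([324, 398, 2162]) cube([1062, 108, 93]);


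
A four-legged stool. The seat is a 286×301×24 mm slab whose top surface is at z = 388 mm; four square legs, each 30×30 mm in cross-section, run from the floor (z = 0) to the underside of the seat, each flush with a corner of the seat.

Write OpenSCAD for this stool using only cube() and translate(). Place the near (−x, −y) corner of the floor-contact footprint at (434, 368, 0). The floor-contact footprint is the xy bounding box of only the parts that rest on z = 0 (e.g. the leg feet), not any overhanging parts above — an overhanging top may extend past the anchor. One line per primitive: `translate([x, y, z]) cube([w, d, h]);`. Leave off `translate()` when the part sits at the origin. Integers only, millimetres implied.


translate([434, 368, 364]) cube([286, 301, 24]);
translate([434, 368, 0]) cube([30, 30, 364]);
translate([690, 368, 0]) cube([30, 30, 364]);
translate([434, 639, 0]) cube([30, 30, 364]);
translate([690, 639, 0]) cube([30, 30, 364]);


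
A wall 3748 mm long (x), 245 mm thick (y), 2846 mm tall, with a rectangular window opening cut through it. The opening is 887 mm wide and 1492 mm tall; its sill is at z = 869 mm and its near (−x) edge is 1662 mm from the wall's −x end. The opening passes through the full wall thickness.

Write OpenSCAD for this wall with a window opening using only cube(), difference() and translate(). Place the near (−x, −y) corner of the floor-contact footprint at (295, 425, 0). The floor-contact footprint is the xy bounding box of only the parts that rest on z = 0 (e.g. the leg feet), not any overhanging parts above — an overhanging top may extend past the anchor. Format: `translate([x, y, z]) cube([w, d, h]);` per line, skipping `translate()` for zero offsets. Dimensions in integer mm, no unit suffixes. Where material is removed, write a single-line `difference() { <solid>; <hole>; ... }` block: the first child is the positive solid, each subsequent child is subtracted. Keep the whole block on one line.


difference() { translate([295, 425, 0]) cube([3748, 245, 2846]); translate([1957, 425, 869]) cube([887, 245, 1492]); }


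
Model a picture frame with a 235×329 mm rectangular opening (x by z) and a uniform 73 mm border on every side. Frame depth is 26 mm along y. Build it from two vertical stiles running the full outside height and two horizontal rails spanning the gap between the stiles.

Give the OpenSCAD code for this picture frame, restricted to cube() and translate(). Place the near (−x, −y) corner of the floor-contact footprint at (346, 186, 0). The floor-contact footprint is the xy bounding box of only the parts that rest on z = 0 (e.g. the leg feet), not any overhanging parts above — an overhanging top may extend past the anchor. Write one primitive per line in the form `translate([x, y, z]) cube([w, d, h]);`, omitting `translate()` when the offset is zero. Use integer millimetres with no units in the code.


translate([346, 186, 0]) cube([73, 26, 475]);
translate([654, 186, 0]) cube([73, 26, 475]);
translate([419, 186, 0]) cube([235, 26, 73]);
translate([419, 186, 402]) cube([235, 26, 73]);


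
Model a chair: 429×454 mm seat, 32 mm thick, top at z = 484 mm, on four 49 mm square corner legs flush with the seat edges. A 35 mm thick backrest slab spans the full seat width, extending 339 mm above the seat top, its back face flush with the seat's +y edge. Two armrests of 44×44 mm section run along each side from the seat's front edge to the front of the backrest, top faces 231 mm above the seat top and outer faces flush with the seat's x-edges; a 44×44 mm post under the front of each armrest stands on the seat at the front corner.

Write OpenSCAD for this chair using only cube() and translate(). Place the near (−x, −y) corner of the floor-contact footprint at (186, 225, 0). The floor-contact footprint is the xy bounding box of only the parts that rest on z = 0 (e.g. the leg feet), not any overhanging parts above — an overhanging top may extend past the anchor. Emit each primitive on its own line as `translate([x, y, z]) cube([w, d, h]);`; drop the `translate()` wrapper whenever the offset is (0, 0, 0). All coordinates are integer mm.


translate([186, 225, 452]) cube([429, 454, 32]);
translate([186, 225, 0]) cube([49, 49, 452]);
translate([566, 225, 0]) cube([49, 49, 452]);
translate([186, 630, 0]) cube([49, 49, 452]);
translate([566, 630, 0]) cube([49, 49, 452]);
translate([186, 644, 484]) cube([429, 35, 339]);
translate([186, 225, 671]) cube([44, 419, 44]);
translate([571, 225, 671]) cube([44, 419, 44]);
translate([186, 225, 484]) cube([44, 44, 187]);
translate([571, 225, 484]) cube([44, 44, 187]);


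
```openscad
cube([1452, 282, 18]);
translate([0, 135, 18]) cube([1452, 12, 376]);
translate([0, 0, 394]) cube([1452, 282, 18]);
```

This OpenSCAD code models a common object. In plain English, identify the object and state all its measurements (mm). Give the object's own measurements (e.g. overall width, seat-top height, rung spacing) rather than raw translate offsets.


An I-beam lying along x, 1452 mm long. Overall section height 412 mm. Two flanges 282 mm wide (y) and 18 mm thick, one on the floor and one at the top; a web 12 mm thick runs between them, centred on the flange width.


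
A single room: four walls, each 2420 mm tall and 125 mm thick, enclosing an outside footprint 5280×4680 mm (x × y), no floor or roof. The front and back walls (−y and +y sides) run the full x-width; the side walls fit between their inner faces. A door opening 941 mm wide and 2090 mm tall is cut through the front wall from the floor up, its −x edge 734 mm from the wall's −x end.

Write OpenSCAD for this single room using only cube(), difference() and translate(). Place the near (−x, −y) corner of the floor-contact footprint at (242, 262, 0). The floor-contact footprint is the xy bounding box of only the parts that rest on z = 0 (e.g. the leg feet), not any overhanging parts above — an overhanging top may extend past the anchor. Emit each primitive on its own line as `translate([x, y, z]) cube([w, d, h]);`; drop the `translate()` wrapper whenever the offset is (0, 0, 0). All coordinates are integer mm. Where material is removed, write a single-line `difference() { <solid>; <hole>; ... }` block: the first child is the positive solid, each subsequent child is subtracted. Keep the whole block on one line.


difference() { translate([242, 262, 0]) cube([5280, 125, 2420]); translate([976, 262, 0]) cube([941, 125, 2090]); }
translate([242, 4817, 0]) cube([5280, 125, 2420]);
translate([242, 387, 0]) cube([125, 4430, 2420]);
translate([5397, 387, 0]) cube([125, 4430, 2420]);


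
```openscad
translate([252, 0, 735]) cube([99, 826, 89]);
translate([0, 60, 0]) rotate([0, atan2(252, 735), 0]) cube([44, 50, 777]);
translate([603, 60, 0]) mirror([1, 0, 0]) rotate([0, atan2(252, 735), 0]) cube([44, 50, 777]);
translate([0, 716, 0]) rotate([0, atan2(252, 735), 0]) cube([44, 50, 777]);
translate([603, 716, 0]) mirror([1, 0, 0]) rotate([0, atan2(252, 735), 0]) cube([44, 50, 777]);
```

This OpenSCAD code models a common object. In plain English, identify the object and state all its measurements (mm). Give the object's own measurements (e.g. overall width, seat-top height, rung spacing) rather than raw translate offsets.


A sawhorse. A 99×826×89 mm beam (x, y, z) sits on two A-frame leg pairs. Each pair is two raked legs of 44×50 mm section (50 mm along y) splaying symmetrically in x. Each leg rises 735 mm vertically over 252 mm of horizontal reach and is 777 mm long along its own axis. Every leg's outer bottom edge rests on the floor and its outer top edge meets a bottom edge of the beam — the left legs (tilting toward +x) meet the beam's −x bottom edge, the right legs (their mirror images, tilting toward −x) meet its +x bottom edge — so the leg tops tuck under the beam, the beam's underside is 735 mm above the floor, and the feet are 603 mm apart outside-to-outside with the beam centred between them. The two leg pairs are set in 60 mm from either end of the beam.


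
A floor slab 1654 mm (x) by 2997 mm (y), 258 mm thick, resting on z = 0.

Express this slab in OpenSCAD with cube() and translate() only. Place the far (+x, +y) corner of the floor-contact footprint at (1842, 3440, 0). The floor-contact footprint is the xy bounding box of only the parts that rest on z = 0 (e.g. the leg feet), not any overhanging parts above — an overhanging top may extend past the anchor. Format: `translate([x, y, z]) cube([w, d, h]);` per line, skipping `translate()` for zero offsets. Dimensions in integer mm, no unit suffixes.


translate([188, 443, 0]) cube([1654, 2997, 258]);


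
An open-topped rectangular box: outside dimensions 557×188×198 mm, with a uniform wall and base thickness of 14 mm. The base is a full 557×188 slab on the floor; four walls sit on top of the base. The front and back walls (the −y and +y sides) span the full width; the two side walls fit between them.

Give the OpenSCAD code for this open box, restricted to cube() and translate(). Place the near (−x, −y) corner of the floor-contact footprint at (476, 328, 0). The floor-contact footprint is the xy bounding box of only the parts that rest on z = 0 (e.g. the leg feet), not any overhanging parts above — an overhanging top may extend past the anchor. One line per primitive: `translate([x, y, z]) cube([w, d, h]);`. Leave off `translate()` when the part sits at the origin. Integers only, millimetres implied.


translate([476, 328, 0]) cube([557, 188, 14]);
translate([476, 328, 14]) cube([557, 14, 184]);
translate([476, 502, 14]) cube([557, 14, 184]);
translate([476, 342, 14]) cube([14, 160, 184]);
translate([1019, 342, 14]) cube([14, 160, 184]);


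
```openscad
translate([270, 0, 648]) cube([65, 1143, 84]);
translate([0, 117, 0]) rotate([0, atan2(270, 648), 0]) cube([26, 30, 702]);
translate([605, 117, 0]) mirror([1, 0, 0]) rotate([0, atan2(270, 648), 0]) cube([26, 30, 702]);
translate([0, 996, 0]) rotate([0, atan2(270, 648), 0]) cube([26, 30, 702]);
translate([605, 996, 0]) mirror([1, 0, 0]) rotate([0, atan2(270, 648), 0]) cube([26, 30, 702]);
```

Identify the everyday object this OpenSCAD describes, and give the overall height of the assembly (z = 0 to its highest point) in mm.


A sawhorse. The overall height is 732 mm.

A beam across two mirrored pairs of raked legs — a sawhorse. The beam's underside is at z = 648 (matching the legs' vertical rise in atan2(270, 648)) and the beam is 84 mm tall, so its top is at 648 + 84 = 732 mm. The raked legs top out at the beam's underside, so that is the highest point.


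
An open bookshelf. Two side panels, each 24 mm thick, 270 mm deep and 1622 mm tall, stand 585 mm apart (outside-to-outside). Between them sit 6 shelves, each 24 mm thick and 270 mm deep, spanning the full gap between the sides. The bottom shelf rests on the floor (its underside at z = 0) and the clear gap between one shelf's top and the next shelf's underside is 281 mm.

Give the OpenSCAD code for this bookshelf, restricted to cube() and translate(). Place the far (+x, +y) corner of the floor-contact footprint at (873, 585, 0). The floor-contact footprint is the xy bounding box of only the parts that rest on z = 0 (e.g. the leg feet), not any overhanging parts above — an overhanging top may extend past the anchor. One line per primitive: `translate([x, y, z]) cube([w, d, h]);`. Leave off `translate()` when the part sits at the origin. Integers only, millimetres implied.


translate([288, 315, 0]) cube([24, 270, 1622]);
translate([849, 315, 0]) cube([24, 270, 1622]);
translate([312, 315, 0]) cube([537, 270, 24]);
translate([312, 315, 305]) cube([537, 270, 24]);
translate([312, 315, 610]) cube([537, 270, 24]);
translate([312, 315, 915]) cube([537, 270, 24]);
translate([312, 315, 1220]) cube([537, 270, 24]);
translate([312, 315, 1525]) cube([537, 270, 24]);


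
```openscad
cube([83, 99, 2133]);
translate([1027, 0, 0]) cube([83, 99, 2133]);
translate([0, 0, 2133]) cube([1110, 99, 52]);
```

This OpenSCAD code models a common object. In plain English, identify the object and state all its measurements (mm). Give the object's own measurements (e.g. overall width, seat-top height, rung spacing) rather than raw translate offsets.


A door frame. The clear opening is 944 mm wide and 2133 mm high. Two 83 mm wide jambs, 99 mm deep, stand either side of the opening from the floor to the top of the opening. A 52 mm thick head sits across the top of both jambs, spanning the full outside width of the frame.


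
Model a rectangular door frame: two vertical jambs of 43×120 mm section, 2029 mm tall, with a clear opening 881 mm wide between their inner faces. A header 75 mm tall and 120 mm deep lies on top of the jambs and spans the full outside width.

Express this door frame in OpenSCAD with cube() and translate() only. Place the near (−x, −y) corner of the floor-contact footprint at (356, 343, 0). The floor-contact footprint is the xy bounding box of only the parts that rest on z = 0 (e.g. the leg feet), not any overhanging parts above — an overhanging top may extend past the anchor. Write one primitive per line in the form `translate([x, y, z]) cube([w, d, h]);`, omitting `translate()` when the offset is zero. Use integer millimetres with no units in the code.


translate([356, 343, 0]) cube([43, 120, 2029]);
translate([1280, 343, 0]) cube([43, 120, 2029]);
translate([356, 343, 2029]) cube([967, 120, 75]);


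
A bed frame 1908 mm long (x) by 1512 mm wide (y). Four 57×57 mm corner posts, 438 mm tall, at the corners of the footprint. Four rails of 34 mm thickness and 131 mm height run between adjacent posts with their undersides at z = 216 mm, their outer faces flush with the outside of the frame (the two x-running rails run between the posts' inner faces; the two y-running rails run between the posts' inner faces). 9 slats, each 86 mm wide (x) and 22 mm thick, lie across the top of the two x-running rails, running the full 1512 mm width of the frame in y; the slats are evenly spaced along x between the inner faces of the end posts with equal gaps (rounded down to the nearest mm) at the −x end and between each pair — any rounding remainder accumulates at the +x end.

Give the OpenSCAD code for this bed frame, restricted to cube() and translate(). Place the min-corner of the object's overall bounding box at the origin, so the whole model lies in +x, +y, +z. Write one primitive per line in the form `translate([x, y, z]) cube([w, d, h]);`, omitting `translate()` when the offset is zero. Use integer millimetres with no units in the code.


cube([57, 57, 438]);
translate([0, 1455, 0]) cube([57, 57, 438]);
translate([1851, 0, 0]) cube([57, 57, 438]);
translate([1851, 1455, 0]) cube([57, 57, 438]);
translate([57, 0, 216]) cube([1794, 34, 131]);
translate([57, 1478, 216]) cube([1794, 34, 131]);
translate([0, 57, 216]) cube([34, 1398, 131]);
translate([1874, 57, 216]) cube([34, 1398, 131]);
translate([159, 0, 347]) cube([86, 1512, 22]);
translate([347, 0, 347]) cube([86, 1512, 22]);
translate([535, 0, 347]) cube([86, 1512, 22]);
translate([723, 0, 347]) cube([86, 1512, 22]);
translate([911, 0, 347]) cube([86, 1512, 22]);
translate([1099, 0, 347]) cube([86, 1512, 22]);
translate([1287, 0, 347]) cube([86, 1512, 22]);
translate([1475, 0, 347]) cube([86, 1512, 22]);
translate([1663, 0, 347]) cube([86, 1512, 22]);


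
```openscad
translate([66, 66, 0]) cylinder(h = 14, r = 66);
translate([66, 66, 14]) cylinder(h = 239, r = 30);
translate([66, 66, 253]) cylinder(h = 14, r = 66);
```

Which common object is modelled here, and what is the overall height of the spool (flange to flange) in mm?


A spool. The overall height is 267 mm.

Three coaxial cylinders, large–small–large — a spool. Two 14 mm flanges and a 239 mm core give 14 + 239 + 14 = 267 mm.


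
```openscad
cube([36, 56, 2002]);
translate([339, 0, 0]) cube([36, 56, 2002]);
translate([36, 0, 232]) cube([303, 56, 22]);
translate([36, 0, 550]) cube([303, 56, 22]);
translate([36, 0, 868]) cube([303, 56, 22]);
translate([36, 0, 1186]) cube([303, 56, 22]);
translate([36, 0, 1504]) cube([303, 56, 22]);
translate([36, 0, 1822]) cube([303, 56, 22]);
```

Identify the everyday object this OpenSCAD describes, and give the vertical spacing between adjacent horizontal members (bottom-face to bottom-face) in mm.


A ladder. The rung spacing is 318 mm.

Two tall 36×56 posts with 6 short bars between them — a ladder. Adjacent rungs sit at z = 232 and z = 550, so the spacing is 550 − 232 = 318 mm.


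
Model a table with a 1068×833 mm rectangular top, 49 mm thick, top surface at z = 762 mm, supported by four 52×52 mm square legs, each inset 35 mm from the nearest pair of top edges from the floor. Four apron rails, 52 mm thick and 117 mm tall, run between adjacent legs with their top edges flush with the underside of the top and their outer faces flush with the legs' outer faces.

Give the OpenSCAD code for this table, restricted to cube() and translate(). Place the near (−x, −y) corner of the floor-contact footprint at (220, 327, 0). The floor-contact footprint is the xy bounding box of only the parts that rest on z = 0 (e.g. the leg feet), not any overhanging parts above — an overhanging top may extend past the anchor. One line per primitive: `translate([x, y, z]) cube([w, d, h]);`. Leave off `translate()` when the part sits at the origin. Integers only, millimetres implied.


// leg_h = 762 - 49 = 713
// apron z = 713 - 117 = 596
translate([185, 292, 713]) cube([1068, 833, 49]);
translate([220, 327, 0]) cube([52, 52, 713]);
translate([1166, 327, 0]) cube([52, 52, 713]);
translate([220, 1038, 0]) cube([52, 52, 713]);
translate([1166, 1038, 0]) cube([52, 52, 713]);
translate([272, 327, 596]) cube([894, 52, 117]);
translate([272, 1038, 596]) cube([894, 52, 117]);
translate([220, 379, 596]) cube([52, 659, 117]);
translate([1166, 379, 596]) cube([52, 659, 117]);


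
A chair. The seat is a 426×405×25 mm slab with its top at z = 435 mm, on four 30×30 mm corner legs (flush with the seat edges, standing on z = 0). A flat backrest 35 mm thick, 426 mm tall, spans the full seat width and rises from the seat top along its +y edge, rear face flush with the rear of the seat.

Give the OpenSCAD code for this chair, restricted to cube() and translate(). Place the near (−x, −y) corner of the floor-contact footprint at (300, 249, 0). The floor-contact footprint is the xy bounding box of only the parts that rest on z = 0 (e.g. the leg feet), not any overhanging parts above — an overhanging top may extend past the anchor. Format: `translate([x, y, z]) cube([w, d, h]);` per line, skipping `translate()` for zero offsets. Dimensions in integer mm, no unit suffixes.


translate([300, 249, 410]) cube([426, 405, 25]);
translate([300, 249, 0]) cube([30, 30, 410]);
translate([696, 249, 0]) cube([30, 30, 410]);
translate([300, 624, 0]) cube([30, 30, 410]);
translate([696, 624, 0]) cube([30, 30, 410]);
translate([300, 619, 435]) cube([426, 35, 426]);


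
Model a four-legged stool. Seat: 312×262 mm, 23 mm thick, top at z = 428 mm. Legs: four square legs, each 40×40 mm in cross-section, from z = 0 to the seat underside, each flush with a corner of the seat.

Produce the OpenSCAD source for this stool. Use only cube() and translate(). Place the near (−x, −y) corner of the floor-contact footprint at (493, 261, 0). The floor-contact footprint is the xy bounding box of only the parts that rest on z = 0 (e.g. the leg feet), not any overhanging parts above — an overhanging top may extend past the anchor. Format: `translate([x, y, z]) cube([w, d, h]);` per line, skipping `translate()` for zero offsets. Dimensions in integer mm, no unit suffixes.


translate([493, 261, 405]) cube([312, 262, 23]);
translate([493, 261, 0]) cube([40, 40, 405]);
translate([765, 261, 0]) cube([40, 40, 405]);
translate([493, 483, 0]) cube([40, 40, 405]);
translate([765, 483, 0]) cube([40, 40, 405]);


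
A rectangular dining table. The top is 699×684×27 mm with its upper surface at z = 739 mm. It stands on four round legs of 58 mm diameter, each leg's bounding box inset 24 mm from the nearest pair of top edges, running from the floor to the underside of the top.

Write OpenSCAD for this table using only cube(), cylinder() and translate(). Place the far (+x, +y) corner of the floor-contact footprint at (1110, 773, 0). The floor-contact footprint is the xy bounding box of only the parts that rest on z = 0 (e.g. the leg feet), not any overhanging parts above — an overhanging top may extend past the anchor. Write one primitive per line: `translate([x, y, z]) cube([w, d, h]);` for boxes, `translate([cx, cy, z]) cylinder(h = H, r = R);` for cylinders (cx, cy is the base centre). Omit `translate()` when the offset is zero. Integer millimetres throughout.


translate([435, 113, 712]) cube([699, 684, 27]);
translate([488, 166, 0]) cylinder(h = 712, r = 29);
translate([1081, 166, 0]) cylinder(h = 712, r = 29);
translate([488, 744, 0]) cylinder(h = 712, r = 29);
translate([1081, 744, 0]) cylinder(h = 712, r = 29);


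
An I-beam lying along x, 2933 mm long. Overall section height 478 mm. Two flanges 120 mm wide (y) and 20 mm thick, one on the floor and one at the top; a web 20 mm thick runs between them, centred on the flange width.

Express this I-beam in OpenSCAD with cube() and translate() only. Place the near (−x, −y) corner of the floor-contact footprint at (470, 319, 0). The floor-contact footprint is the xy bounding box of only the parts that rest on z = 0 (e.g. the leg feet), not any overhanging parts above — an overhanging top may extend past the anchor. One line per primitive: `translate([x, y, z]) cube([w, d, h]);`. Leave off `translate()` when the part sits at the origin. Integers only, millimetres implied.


translate([470, 319, 0]) cube([2933, 120, 20]);
translate([470, 369, 20]) cube([2933, 20, 438]);
translate([470, 319, 458]) cube([2933, 120, 20]);


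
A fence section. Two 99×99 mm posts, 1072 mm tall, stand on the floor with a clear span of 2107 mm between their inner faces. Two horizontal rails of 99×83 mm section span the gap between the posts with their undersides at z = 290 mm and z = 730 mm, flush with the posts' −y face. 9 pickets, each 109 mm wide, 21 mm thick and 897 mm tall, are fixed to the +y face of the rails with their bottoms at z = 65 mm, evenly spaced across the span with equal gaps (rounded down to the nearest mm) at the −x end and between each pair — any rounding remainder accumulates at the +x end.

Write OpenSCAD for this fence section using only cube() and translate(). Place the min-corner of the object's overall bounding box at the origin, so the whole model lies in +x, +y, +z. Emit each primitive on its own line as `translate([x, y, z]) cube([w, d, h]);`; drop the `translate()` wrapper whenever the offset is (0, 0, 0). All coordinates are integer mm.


cube([99, 99, 1072]);
translate([2206, 0, 0]) cube([99, 99, 1072]);
translate([99, 0, 290]) cube([2107, 99, 83]);
translate([99, 0, 730]) cube([2107, 99, 83]);
translate([211, 99, 65]) cube([109, 21, 897]);
translate([432, 99, 65]) cube([109, 21, 897]);
translate([653, 99, 65]) cube([109, 21, 897]);
translate([874, 99, 65]) cube([109, 21, 897]);
translate([1095, 99, 65]) cube([109, 21, 897]);
translate([1316, 99, 65]) cube([109, 21, 897]);
translate([1537, 99, 65]) cube([109, 21, 897]);
translate([1758, 99, 65]) cube([109, 21, 897]);
translate([1979, 99, 65]) cube([109, 21, 897]);


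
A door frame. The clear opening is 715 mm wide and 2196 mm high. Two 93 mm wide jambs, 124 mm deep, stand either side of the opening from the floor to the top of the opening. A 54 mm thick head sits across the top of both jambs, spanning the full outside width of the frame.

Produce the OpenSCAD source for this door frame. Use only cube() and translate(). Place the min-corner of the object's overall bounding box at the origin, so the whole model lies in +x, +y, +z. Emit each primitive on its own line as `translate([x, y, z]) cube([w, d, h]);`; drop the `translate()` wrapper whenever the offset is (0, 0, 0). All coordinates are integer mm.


cube([93, 124, 2196]);
translate([808, 0, 0]) cube([93, 124, 2196]);
translate([0, 0, 2196]) cube([901, 124, 54]);


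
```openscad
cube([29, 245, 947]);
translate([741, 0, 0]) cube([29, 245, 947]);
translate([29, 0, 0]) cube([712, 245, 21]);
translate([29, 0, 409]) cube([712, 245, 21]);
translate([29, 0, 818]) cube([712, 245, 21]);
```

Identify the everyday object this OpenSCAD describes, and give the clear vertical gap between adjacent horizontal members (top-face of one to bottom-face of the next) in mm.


A bookshelf. The clear shelf gap is 388 mm.

Two tall side panels with 3 horizontal boards between them — a bookshelf. The first two shelf undersides are at z = 0 and z = 409; with shelf thickness 21, the clear gap is 409 − 0 − 21 = 388 mm.


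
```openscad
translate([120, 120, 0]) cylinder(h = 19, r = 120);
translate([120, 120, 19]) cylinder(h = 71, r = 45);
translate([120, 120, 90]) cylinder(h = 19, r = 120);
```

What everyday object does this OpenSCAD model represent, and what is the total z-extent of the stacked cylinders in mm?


A spool. The overall height is 109 mm.

Three coaxial cylinders, large–small–large — a spool. Two 19 mm flanges and a 71 mm core give 19 + 71 + 19 = 109 mm.


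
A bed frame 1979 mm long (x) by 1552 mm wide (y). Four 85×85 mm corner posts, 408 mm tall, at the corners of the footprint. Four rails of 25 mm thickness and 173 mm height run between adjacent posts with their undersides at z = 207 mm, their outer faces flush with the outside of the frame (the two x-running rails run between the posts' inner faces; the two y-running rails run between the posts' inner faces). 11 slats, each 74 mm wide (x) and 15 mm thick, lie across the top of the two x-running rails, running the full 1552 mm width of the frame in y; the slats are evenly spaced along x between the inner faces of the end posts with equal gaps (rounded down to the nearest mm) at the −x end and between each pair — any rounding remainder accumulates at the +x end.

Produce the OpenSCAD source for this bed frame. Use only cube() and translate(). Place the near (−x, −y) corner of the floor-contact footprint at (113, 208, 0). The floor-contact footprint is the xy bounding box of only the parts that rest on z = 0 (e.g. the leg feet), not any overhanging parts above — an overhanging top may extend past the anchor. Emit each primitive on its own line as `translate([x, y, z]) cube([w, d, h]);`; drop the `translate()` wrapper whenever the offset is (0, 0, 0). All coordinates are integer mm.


translate([113, 208, 0]) cube([85, 85, 408]);
translate([113, 1675, 0]) cube([85, 85, 408]);
translate([2007, 208, 0]) cube([85, 85, 408]);
translate([2007, 1675, 0]) cube([85, 85, 408]);
translate([198, 208, 207]) cube([1809, 25, 173]);
translate([198, 1735, 207]) cube([1809, 25, 173]);
translate([113, 293, 207]) cube([25, 1382, 173]);
translate([2067, 293, 207]) cube([25, 1382, 173]);
translate([280, 208, 380]) cube([74, 1552, 15]);
translate([436, 208, 380]) cube([74, 1552, 15]);
translate([592, 208, 380]) cube([74, 1552, 15]);
translate([748, 208, 380]) cube([74, 1552, 15]);
translate([904, 208, 380]) cube([74, 1552, 15]);
translate([1060, 208, 380]) cube([74, 1552, 15]);
translate([1216, 208, 380]) cube([74, 1552, 15]);
translate([1372, 208, 380]) cube([74, 1552, 15]);
translate([1528, 208, 380]) cube([74, 1552, 15]);
translate([1684, 208, 380]) cube([74, 1552, 15]);
translate([1840, 208, 380]) cube([74, 1552, 15]);


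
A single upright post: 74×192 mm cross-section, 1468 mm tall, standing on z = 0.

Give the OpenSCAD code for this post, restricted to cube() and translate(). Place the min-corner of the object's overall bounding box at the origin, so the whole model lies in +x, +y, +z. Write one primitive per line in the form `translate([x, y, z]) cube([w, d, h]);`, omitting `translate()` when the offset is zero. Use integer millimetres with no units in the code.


cube([74, 192, 1468]);


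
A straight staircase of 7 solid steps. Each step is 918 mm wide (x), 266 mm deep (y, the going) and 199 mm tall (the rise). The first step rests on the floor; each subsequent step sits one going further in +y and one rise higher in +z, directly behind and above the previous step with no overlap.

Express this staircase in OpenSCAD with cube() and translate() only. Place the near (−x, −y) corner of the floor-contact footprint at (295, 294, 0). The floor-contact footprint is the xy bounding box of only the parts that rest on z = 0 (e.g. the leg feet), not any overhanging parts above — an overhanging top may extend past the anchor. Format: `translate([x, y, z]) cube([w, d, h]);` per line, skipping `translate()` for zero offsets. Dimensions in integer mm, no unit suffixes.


translate([295, 294, 0]) cube([918, 266, 199]);
translate([295, 560, 199]) cube([918, 266, 199]);
translate([295, 826, 398]) cube([918, 266, 199]);
translate([295, 1092, 597]) cube([918, 266, 199]);
translate([295, 1358, 796]) cube([918, 266, 199]);
translate([295, 1624, 995]) cube([918, 266, 199]);
translate([295, 1890, 1194]) cube([918, 266, 199]);


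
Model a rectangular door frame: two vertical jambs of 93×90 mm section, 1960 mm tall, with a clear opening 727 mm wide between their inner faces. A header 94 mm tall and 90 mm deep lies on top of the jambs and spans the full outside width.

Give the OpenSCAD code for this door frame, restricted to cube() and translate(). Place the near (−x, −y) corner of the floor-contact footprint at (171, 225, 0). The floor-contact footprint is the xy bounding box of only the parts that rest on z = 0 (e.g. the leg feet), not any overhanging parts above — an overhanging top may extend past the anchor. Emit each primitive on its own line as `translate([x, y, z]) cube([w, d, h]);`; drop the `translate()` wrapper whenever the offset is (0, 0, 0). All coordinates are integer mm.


translate([171, 225, 0]) cube([93, 90, 1960]);
translate([991, 225, 0]) cube([93, 90, 1960]);
translate([171, 225, 1960]) cube([913, 90, 94]);


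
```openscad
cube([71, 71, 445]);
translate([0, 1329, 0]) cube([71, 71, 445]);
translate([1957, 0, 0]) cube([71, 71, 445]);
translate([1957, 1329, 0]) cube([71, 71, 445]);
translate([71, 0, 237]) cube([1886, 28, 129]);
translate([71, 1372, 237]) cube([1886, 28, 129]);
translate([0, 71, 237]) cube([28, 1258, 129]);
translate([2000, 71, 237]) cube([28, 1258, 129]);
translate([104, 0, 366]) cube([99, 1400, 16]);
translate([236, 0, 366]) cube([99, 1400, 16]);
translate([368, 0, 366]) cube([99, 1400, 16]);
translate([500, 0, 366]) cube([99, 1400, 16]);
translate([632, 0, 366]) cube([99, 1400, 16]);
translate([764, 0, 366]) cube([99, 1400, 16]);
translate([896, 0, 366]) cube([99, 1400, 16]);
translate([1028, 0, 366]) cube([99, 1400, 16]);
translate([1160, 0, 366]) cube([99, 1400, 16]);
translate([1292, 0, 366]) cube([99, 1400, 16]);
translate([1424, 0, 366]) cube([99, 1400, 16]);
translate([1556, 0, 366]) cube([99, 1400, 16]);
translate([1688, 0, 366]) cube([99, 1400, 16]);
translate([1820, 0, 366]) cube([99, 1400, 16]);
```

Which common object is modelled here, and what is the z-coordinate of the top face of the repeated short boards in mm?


A bed frame. The slat-top height is 382 mm.

Four posts, four rails, and a row of slats — a bed frame. Slats sit on the rails at z = 237 + 129 = 366; with slat thickness 16, the top is 382 mm.


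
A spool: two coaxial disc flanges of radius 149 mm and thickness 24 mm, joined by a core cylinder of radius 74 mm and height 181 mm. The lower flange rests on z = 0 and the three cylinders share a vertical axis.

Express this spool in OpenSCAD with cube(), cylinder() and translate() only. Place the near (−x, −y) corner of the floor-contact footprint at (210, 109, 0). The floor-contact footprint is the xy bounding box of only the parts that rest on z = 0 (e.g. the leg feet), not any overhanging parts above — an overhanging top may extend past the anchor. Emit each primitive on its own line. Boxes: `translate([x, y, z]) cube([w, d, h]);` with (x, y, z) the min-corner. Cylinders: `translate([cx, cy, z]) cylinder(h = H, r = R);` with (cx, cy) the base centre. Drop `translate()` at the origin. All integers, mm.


translate([359, 258, 0]) cylinder(h = 24, r = 149);
translate([359, 258, 24]) cylinder(h = 181, r = 74);
translate([359, 258, 205]) cylinder(h = 24, r = 149);


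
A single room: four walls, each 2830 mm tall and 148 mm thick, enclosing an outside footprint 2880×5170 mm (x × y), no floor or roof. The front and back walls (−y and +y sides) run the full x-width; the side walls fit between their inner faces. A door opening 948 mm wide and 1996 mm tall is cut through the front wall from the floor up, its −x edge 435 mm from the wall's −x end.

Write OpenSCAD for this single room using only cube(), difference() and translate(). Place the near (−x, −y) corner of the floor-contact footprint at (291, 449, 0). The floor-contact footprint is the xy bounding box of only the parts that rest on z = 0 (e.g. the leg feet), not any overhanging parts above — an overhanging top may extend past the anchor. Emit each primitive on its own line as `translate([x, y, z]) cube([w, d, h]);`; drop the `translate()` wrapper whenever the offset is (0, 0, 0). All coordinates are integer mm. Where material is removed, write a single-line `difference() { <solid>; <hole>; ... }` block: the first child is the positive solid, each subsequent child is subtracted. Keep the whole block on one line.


difference() { translate([291, 449, 0]) cube([2880, 148, 2830]); translate([726, 449, 0]) cube([948, 148, 1996]); }
translate([291, 5471, 0]) cube([2880, 148, 2830]);
translate([291, 597, 0]) cube([148, 4874, 2830]);
translate([3023, 597, 0]) cube([148, 4874, 2830]);


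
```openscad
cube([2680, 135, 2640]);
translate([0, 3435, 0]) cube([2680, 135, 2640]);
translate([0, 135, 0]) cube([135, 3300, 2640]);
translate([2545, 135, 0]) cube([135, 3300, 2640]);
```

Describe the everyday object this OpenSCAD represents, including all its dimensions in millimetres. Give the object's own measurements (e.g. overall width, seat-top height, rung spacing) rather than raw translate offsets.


The wall frame of a small rectangular building: four walls, each 2640 mm tall and 135 mm thick, enclosing a footprint 2680 mm (x) by 3570 mm (y) outside-to-outside, with no floor or roof. The front and back walls (the −y and +y sides) span the full width; the two side walls fit between them.


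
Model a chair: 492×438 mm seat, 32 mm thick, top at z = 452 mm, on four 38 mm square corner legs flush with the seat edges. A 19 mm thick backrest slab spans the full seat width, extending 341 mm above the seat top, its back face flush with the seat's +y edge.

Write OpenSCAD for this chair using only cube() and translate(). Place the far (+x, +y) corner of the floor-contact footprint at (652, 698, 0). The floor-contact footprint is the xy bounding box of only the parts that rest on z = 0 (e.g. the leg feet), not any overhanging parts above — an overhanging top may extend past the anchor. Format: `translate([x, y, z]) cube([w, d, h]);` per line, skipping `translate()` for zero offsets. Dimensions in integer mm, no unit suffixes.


translate([160, 260, 420]) cube([492, 438, 32]);
translate([160, 260, 0]) cube([38, 38, 420]);
translate([614, 260, 0]) cube([38, 38, 420]);
translate([160, 660, 0]) cube([38, 38, 420]);
translate([614, 660, 0]) cube([38, 38, 420]);
translate([160, 679, 452]) cube([492, 19, 341]);


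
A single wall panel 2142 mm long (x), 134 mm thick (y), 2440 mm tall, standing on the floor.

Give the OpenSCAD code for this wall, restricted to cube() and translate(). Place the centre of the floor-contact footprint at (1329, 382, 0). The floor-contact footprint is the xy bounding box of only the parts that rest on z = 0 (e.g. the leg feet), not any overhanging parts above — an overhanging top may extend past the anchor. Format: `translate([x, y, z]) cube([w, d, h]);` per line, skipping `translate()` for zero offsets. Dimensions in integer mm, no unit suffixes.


translate([258, 315, 0]) cube([2142, 134, 2440]);


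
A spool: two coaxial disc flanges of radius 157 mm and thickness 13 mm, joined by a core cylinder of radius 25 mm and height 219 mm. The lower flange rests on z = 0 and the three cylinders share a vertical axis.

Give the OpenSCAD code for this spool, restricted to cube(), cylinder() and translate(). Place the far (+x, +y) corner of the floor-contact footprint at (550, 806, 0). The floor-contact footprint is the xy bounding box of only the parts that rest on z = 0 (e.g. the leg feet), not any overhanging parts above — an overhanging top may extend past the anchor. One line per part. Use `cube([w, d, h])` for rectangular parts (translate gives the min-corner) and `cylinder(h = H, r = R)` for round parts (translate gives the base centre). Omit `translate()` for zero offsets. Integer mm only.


translate([393, 649, 0]) cylinder(h = 13, r = 157);
translate([393, 649, 13]) cylinder(h = 219, r = 25);
translate([393, 649, 232]) cylinder(h = 13, r = 157);
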